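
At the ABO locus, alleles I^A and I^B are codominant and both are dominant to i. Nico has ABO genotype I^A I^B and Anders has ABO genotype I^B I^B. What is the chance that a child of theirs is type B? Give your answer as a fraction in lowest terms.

1/2

ABO cross I^A I^B × I^B I^B → offspring phenotypes: 1/2 B, 1/2 AB.
So P(type B) = 1/2.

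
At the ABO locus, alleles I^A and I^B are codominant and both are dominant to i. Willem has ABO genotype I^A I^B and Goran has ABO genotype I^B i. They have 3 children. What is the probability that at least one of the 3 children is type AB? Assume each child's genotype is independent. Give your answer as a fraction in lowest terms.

37/64

ABO cross I^A I^B × I^B i → 1/4 A, 1/2 B, 1/4 AB.
So P(type AB) = 1/4 per child.
P(none) = (3/4)^3 = 27/64; P(at least one) = 1 − 27/64 = 37/64.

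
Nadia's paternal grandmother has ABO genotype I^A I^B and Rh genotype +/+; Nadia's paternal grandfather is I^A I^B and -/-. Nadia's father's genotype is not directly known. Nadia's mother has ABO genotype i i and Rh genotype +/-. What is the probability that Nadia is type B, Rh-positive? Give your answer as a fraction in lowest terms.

3/8

Nadia's father's ABO genotype from I^A I^B × I^A I^B: 1/4 I^A I^A, 1/2 I^A I^B, 1/4 I^B I^B.
Crossing each possibility with the mother i i and summing P(type B): 1/4·0 + 1/2·1/2 + 1/4·1 = 1/2.
Similarly for Rh via the father's Rh distribution: P(Rh+) = 3/4.
Independent loci: 1/2 × 3/4 = 3/8.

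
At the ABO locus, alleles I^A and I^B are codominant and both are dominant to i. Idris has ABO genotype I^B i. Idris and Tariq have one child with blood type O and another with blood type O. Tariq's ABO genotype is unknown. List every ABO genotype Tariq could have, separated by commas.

For each candidate genotype of Tariq, check whether crossing it with I^B i can produce every observed child phenotype.
  I^A I^A → possible child types {A, AB} ✗
  I^A I^B → possible child types {A, B, AB} ✗
  I^A i → possible child types {O, A, B, AB} ✓
  I^B I^B → possible child types {B} ✗
  I^B i → possible child types {O, B} ✓
  i i → possible child types {O, B} ✓

I^A i, I^B i, i i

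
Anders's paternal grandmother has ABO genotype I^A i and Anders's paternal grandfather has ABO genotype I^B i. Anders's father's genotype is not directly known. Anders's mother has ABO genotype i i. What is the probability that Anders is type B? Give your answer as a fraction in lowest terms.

Anders's father's ABO genotype from I^A i × I^B i: 1/4 I^A I^B, 1/4 I^A i, 1/4 I^B i, 1/4 i i.
Crossing each possibility with the mother i i and summing P(type B): 1/4·1/2 + 1/4·0 + 1/4·1/2 + 1/4·0 = 1/4.

1/4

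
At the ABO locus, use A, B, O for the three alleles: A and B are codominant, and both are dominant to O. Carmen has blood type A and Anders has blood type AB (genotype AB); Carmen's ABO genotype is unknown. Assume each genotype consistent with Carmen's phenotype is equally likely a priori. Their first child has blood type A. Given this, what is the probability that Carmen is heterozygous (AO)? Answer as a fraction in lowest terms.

1/2

Possible genotypes: Carmen ∈ {AA, AO}; Anders ∈ {AB}.
Weight each parental genotype pair by prior × P(type-A child):
  AA × AB: posterior weight 1/2.
  AO × AB: posterior weight 1/2.
Sum the posterior weight over pairs where Carmen is AO: 1/2.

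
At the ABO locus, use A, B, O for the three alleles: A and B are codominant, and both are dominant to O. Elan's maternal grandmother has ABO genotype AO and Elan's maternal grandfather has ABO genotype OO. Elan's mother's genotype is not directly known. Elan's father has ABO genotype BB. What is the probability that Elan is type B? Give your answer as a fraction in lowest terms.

3/4

Elan's mother's ABO genotype from AO × OO: 1/2 AO, 1/2 OO.
Crossing each possibility with the father BB and summing P(type B): 1/2·1/2 + 1/2·1 = 3/4.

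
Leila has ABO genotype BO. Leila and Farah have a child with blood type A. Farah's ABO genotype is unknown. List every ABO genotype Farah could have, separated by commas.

For each candidate genotype of Farah, check whether crossing it with BO can produce every observed child phenotype.
  AA → possible child types {A, AB} ✓
  AB → possible child types {A, B, AB} ✓
  AO → possible child types {O, A, B, AB} ✓
  BB → possible child types {B} ✗
  BO → possible child types {O, B} ✗
  OO → possible child types {O, B} ✗

AA, AB, AO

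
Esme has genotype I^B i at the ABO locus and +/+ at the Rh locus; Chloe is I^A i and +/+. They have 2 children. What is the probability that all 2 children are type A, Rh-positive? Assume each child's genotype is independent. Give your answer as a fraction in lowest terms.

1/16

ABO cross I^B i × I^A i → 1/4 O, 1/4 A, 1/4 B, 1/4 AB.
Rh cross +/+ × +/+ → 1 Rh+; so P(type A, Rh-positive) = 1/4 × 1 = 1/4 per child.
All 2 independent: (1/4)^2 = 1/16.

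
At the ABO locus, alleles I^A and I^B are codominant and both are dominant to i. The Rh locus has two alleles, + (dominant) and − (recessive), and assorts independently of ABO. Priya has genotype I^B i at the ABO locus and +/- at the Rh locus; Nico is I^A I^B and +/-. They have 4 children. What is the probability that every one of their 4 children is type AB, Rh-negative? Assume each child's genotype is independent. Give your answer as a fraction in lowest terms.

ABO cross I^B i × I^A I^B → 1/4 A, 1/2 B, 1/4 AB.
Rh cross +/- × +/- → 3/4 Rh+, 1/4 Rh-; so P(type AB, Rh-negative) = 1/4 × 1/4 = 1/16 per child.
All 4 independent: (1/16)^4 = 1/65536.

1/65536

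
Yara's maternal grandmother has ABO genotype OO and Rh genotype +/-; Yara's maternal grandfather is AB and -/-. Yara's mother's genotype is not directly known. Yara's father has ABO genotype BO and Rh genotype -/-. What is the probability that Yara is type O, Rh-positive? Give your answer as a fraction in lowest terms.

1/16

Yara's mother's ABO genotype from OO × AB: 1/2 AO, 1/2 BO.
Crossing each possibility with the father BO and summing P(type O): 1/2·1/4 + 1/2·1/4 = 1/4.
Similarly for Rh via the mother's Rh distribution: P(Rh+) = 1/4.
Independent loci: 1/4 × 1/4 = 1/16.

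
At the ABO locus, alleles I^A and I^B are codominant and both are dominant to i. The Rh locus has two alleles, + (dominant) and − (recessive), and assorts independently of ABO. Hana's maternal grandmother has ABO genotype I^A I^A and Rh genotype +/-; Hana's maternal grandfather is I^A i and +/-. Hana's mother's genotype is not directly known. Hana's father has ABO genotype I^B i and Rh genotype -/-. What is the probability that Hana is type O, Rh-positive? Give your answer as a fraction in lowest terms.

1/16

Hana's mother's ABO genotype from I^A I^A × I^A i: 1/2 I^A I^A, 1/2 I^A i.
Crossing each possibility with the father I^B i and summing P(type O): 1/2·0 + 1/2·1/4 = 1/8.
Similarly for Rh via the mother's Rh distribution: P(Rh+) = 1/2.
Independent loci: 1/8 × 1/2 = 1/16.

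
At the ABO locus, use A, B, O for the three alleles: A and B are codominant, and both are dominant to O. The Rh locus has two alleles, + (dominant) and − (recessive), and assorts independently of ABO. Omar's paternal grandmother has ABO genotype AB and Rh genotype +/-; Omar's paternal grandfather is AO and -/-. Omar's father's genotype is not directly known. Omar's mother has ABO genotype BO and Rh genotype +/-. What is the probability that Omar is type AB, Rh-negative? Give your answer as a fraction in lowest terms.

Omar's father's ABO genotype from AB × AO: 1/4 AA, 1/4 AB, 1/4 AO, 1/4 BO.
Crossing each possibility with the mother BO and summing P(type AB): 1/4·1/2 + 1/4·1/4 + 1/4·1/4 + 1/4·0 = 1/4.
Similarly for Rh via the father's Rh distribution: P(Rh-) = 3/8.
Independent loci: 1/4 × 3/8 = 3/32.

3/32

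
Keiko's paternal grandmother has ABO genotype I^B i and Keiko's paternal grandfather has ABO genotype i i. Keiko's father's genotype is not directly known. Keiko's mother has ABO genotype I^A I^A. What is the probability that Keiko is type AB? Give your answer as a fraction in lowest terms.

1/4

Keiko's father's ABO genotype from I^B i × i i: 1/2 I^B i, 1/2 i i.
Crossing each possibility with the mother I^A I^A and summing P(type AB): 1/2·1/2 + 1/2·0 = 1/4.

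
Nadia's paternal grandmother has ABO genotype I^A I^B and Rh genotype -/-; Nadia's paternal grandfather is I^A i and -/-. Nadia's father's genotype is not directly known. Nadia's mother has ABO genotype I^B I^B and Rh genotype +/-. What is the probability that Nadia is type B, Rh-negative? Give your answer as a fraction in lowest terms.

Nadia's father's ABO genotype from I^A I^B × I^A i: 1/4 I^A I^A, 1/4 I^A I^B, 1/4 I^A i, 1/4 I^B i.
Crossing each possibility with the mother I^B I^B and summing P(type B): 1/4·0 + 1/4·1/2 + 1/4·1/2 + 1/4·1 = 1/2.
Similarly for Rh via the father's Rh distribution: P(Rh-) = 1/2.
Independent loci: 1/2 × 1/2 = 1/4.

1/4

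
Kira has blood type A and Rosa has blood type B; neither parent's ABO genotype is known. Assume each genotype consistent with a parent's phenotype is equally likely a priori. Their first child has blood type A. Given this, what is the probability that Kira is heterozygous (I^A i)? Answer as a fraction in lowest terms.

Possible genotypes: Kira ∈ {I^A I^A, I^A i}; Rosa ∈ {I^B I^B, I^B i}.
Weight each parental genotype pair by prior × P(type-A child):
  I^A I^A × I^B i: posterior weight 2/3.
  I^A i × I^B i: posterior weight 1/3.
Sum the posterior weight over pairs where Kira is I^A i: 1/3.

1/3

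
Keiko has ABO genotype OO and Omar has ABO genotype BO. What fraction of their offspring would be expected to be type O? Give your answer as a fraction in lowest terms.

ABO cross OO × BO → offspring phenotypes: 1/2 O, 1/2 B.
So P(type O) = 1/2.

1/2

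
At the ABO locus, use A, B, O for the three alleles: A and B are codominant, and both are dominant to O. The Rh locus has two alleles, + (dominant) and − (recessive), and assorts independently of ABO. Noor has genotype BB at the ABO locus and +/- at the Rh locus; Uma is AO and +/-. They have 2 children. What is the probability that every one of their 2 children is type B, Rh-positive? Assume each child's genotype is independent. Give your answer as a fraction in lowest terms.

ABO cross BB × AO → 1/2 B, 1/2 AB.
Rh cross +/- × +/- → 3/4 Rh+, 1/4 Rh-; so P(type B, Rh-positive) = 1/2 × 3/4 = 3/8 per child.
All 2 independent: (3/8)^2 = 9/64.

9/64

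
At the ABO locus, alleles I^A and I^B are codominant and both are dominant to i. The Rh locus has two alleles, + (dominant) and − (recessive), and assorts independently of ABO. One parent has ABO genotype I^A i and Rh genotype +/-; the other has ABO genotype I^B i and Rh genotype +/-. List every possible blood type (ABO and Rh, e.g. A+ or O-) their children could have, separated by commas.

Gametes from I^A i × I^B i give offspring ABO genotypes I^A I^B, I^A i, I^B i, i i, i.e. phenotypes O, A, B, AB.
Rh cross +/- × +/- → phenotypes Rh+, Rh-.
Combining independently: O+, O-, A+, A-, B+, B-, AB+, AB-.

O+, O-, A+, A-, B+, B-, AB+, AB-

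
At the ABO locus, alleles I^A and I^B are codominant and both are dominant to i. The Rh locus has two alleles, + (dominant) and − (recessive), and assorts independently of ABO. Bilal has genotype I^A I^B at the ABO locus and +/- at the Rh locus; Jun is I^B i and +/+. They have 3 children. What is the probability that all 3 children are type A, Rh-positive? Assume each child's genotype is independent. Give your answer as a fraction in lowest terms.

ABO cross I^A I^B × I^B i → 1/4 A, 1/2 B, 1/4 AB.
Rh cross +/- × +/+ → 1 Rh+; so P(type A, Rh-positive) = 1/4 × 1 = 1/4 per child.
All 3 independent: (1/4)^3 = 1/64.

1/64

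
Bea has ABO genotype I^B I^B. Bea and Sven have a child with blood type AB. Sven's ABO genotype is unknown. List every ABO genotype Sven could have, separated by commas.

For each candidate genotype of Sven, check whether crossing it with I^B I^B can produce every observed child phenotype.
  I^A I^A → possible child types {AB} ✓
  I^A I^B → possible child types {B, AB} ✓
  I^A i → possible child types {B, AB} ✓
  I^B I^B → possible child types {B} ✗
  I^B i → possible child types {B} ✗
  i i → possible child types {B} ✗

I^A I^A, I^A I^B, I^A i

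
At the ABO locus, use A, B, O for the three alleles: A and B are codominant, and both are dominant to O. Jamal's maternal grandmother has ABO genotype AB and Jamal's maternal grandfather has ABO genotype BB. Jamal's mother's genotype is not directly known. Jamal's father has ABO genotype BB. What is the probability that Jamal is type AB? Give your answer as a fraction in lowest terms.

Jamal's mother's ABO genotype from AB × BB: 1/2 AB, 1/2 BB.
Crossing each possibility with the father BB and summing P(type AB): 1/2·1/2 + 1/2·0 = 1/4.

1/4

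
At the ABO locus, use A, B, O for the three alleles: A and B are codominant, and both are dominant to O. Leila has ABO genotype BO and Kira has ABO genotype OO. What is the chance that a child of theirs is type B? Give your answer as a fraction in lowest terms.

ABO cross BO × OO → offspring phenotypes: 1/2 O, 1/2 B.
So P(type B) = 1/2.

1/2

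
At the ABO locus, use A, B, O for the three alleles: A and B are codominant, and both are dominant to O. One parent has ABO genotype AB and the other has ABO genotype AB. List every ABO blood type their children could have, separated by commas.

Gametes from AB × AB give offspring ABO genotypes AA, AB, BB, i.e. phenotypes A, B, AB.

A, B, AB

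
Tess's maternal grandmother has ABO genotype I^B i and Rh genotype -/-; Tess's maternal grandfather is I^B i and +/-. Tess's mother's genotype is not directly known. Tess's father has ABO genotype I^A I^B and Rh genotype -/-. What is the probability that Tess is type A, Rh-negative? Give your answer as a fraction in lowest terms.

3/16

Tess's mother's ABO genotype from I^B i × I^B i: 1/4 I^B I^B, 1/2 I^B i, 1/4 i i.
Crossing each possibility with the father I^A I^B and summing P(type A): 1/4·0 + 1/2·1/4 + 1/4·1/2 = 1/4.
Similarly for Rh via the mother's Rh distribution: P(Rh-) = 3/4.
Independent loci: 1/4 × 3/4 = 3/16.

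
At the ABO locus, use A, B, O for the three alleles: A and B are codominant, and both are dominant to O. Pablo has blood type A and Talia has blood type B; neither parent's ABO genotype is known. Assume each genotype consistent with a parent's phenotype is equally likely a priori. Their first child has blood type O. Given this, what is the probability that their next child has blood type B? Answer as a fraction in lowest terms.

Possible genotypes: Pablo ∈ {AA, AO}; Talia ∈ {BB, BO}.
Weight each parental genotype pair by prior × P(type-O child):
  AO × BO: posterior weight 1; P(next child type B) = 1/4.
Weighted sum = 1/4.

1/4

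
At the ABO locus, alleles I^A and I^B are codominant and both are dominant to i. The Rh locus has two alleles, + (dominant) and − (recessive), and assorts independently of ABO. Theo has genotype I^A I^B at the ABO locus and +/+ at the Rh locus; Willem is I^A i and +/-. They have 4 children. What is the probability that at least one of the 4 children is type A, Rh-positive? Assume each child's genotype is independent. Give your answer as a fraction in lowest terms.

15/16

ABO cross I^A I^B × I^A i → 1/2 A, 1/4 B, 1/4 AB.
Rh cross +/+ × +/- → 1 Rh+; so P(type A, Rh-positive) = 1/2 × 1 = 1/2 per child.
P(none) = (1/2)^4 = 1/16; P(at least one) = 1 − 1/16 = 15/16.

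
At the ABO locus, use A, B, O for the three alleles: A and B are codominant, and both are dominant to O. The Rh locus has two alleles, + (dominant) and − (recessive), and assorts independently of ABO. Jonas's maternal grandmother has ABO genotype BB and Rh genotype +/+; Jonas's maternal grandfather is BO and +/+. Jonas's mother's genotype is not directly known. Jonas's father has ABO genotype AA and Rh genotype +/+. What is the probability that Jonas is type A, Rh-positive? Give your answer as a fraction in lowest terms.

Jonas's mother's ABO genotype from BB × BO: 1/2 BB, 1/2 BO.
Crossing each possibility with the father AA and summing P(type A): 1/2·0 + 1/2·1/2 = 1/4.
Similarly for Rh via the mother's Rh distribution: P(Rh+) = 1.
Independent loci: 1/4 × 1 = 1/4.

1/4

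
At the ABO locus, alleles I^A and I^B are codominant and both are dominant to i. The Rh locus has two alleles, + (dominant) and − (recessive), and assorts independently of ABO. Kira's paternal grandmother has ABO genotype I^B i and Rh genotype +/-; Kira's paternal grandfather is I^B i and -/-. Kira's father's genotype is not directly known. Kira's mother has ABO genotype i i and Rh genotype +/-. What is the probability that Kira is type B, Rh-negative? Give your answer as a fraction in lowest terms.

3/16

Kira's father's ABO genotype from I^B i × I^B i: 1/4 I^B I^B, 1/2 I^B i, 1/4 i i.
Crossing each possibility with the mother i i and summing P(type B): 1/4·1 + 1/2·1/2 + 1/4·0 = 1/2.
Similarly for Rh via the father's Rh distribution: P(Rh-) = 3/8.
Independent loci: 1/2 × 3/8 = 3/16.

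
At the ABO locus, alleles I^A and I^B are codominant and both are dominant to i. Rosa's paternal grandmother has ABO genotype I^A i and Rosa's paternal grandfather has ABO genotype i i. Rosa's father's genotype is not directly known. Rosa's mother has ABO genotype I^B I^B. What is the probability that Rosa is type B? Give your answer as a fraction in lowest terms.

3/4

Rosa's father's ABO genotype from I^A i × i i: 1/2 I^A i, 1/2 i i.
Crossing each possibility with the mother I^B I^B and summing P(type B): 1/2·1/2 + 1/2·1 = 3/4.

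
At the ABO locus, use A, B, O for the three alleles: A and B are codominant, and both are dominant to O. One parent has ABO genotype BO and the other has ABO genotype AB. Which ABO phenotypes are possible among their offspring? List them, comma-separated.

A, B, AB

Gametes from BO × AB give offspring ABO genotypes AB, AO, BB, BO, i.e. phenotypes A, B, AB.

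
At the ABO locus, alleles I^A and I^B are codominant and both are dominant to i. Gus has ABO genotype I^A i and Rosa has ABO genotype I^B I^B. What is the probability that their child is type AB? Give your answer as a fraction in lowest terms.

1/2

ABO cross I^A i × I^B I^B → offspring phenotypes: 1/2 B, 1/2 AB.
So P(type AB) = 1/2.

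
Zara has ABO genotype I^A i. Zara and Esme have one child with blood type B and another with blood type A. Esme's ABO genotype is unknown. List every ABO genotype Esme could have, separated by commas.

I^A I^B, I^B i

For each candidate genotype of Esme, check whether crossing it with I^A i can produce every observed child phenotype.
  I^A I^A → possible child types {A} ✗
  I^A I^B → possible child types {A, B, AB} ✓
  I^A i → possible child types {O, A} ✗
  I^B I^B → possible child types {B, AB} ✗
  I^B i → possible child types {O, A, B, AB} ✓
  i i → possible child types {O, A} ✗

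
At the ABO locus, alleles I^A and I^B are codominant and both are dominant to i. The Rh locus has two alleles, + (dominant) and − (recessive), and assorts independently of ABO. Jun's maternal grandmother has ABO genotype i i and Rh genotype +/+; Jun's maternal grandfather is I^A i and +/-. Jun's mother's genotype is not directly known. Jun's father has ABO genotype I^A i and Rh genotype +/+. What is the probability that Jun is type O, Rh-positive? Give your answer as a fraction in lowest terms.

Jun's mother's ABO genotype from i i × I^A i: 1/2 I^A i, 1/2 i i.
Crossing each possibility with the father I^A i and summing P(type O): 1/2·1/4 + 1/2·1/2 = 3/8.
Similarly for Rh via the mother's Rh distribution: P(Rh+) = 1.
Independent loci: 3/8 × 1 = 3/8.

3/8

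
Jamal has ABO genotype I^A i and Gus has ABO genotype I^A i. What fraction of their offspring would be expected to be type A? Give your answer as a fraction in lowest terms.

ABO cross I^A i × I^A i → offspring phenotypes: 1/4 O, 3/4 A.
So P(type A) = 3/4.

3/4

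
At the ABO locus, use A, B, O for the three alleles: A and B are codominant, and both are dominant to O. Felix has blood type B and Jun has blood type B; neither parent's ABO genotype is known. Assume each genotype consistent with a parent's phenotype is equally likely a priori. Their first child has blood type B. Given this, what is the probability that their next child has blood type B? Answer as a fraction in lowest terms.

Possible genotypes: Felix ∈ {BB, BO}; Jun ∈ {BB, BO}.
Weight each parental genotype pair by prior × P(type-B child):
  BB × BB: posterior weight 4/15; P(next child type B) = 1.
  BB × BO: posterior weight 4/15; P(next child type B) = 1.
  BO × BB: posterior weight 4/15; P(next child type B) = 1.
  BO × BO: posterior weight 1/5; P(next child type B) = 3/4.
Weighted sum = 19/20.

19/20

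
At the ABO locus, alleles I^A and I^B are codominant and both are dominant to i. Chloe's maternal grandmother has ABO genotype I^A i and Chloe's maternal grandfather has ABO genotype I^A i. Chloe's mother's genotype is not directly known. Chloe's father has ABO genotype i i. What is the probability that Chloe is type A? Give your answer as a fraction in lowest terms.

1/2

Chloe's mother's ABO genotype from I^A i × I^A i: 1/4 I^A I^A, 1/2 I^A i, 1/4 i i.
Crossing each possibility with the father i i and summing P(type A): 1/4·1 + 1/2·1/2 + 1/4·0 = 1/2.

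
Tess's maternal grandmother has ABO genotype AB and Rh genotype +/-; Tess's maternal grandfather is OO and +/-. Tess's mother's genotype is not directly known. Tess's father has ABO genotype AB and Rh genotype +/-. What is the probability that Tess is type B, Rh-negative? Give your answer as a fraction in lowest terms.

3/32

Tess's mother's ABO genotype from AB × OO: 1/2 AO, 1/2 BO.
Crossing each possibility with the father AB and summing P(type B): 1/2·1/4 + 1/2·1/2 = 3/8.
Similarly for Rh via the mother's Rh distribution: P(Rh-) = 1/4.
Independent loci: 3/8 × 1/4 = 3/32.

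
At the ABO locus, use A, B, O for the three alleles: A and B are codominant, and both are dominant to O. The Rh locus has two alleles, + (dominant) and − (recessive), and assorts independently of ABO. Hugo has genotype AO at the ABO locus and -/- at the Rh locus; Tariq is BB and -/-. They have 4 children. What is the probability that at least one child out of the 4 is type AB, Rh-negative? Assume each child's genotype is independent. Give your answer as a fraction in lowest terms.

ABO cross AO × BB → 1/2 B, 1/2 AB.
Rh cross -/- × -/- → 1 Rh-; so P(type AB, Rh-negative) = 1/2 × 1 = 1/2 per child.
P(none) = (1/2)^4 = 1/16; P(at least one) = 1 − 1/16 = 15/16.

15/16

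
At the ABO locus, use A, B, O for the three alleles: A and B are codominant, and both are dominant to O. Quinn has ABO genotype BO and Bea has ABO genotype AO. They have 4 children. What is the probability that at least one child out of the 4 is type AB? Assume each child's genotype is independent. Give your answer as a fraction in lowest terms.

ABO cross BO × AO → 1/4 O, 1/4 A, 1/4 B, 1/4 AB.
So P(type AB) = 1/4 per child.
P(none) = (3/4)^4 = 81/256; P(at least one) = 1 − 81/256 = 175/256.

175/256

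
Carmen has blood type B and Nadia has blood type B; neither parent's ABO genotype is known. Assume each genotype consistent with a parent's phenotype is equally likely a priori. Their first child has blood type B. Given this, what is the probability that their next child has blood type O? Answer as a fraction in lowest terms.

Possible genotypes: Carmen ∈ {BB, BO}; Nadia ∈ {BB, BO}.
Weight each parental genotype pair by prior × P(type-B child):
  BB × BB: posterior weight 4/15; P(next child type O) = 0.
  BB × BO: posterior weight 4/15; P(next child type O) = 0.
  BO × BB: posterior weight 4/15; P(next child type O) = 0.
  BO × BO: posterior weight 1/5; P(next child type O) = 1/4.
Weighted sum = 1/20.

1/20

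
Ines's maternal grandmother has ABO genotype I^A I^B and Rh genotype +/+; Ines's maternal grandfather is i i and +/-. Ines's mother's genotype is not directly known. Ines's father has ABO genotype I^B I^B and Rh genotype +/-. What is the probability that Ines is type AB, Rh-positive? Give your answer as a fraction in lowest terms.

Ines's mother's ABO genotype from I^A I^B × i i: 1/2 I^A i, 1/2 I^B i.
Crossing each possibility with the father I^B I^B and summing P(type AB): 1/2·1/2 + 1/2·0 = 1/4.
Similarly for Rh via the mother's Rh distribution: P(Rh+) = 7/8.
Independent loci: 1/4 × 7/8 = 7/32.

7/32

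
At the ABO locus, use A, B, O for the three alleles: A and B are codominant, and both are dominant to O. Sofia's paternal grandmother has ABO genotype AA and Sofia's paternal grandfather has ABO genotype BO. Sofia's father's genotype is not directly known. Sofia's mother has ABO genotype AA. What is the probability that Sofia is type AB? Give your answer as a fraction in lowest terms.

1/4

Sofia's father's ABO genotype from AA × BO: 1/2 AB, 1/2 AO.
Crossing each possibility with the mother AA and summing P(type AB): 1/2·1/2 + 1/2·0 = 1/4.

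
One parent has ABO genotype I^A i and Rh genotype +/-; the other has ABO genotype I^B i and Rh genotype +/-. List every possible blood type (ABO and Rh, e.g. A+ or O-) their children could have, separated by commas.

O+, O-, A+, A-, B+, B-, AB+, AB-

Gametes from I^A i × I^B i give offspring ABO genotypes I^A I^B, I^A i, I^B i, i i, i.e. phenotypes O, A, B, AB.
Rh cross +/- × +/- → phenotypes Rh+, Rh-.
Combining independently: O+, O-, A+, A-, B+, B-, AB+, AB-.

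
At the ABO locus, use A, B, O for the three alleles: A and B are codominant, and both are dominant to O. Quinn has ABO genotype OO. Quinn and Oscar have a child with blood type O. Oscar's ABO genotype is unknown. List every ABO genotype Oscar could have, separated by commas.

AO, BO, OO

For each candidate genotype of Oscar, check whether crossing it with OO can produce every observed child phenotype.
  AA → possible child types {A} ✗
  AB → possible child types {A, B} ✗
  AO → possible child types {O, A} ✓
  BB → possible child types {B} ✗
  BO → possible child types {O, B} ✓
  OO → possible child types {O} ✓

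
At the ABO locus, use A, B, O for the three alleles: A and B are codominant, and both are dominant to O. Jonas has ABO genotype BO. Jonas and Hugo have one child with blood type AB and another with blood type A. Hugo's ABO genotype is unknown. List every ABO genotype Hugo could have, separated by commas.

For each candidate genotype of Hugo, check whether crossing it with BO can produce every observed child phenotype.
  AA → possible child types {A, AB} ✓
  AB → possible child types {A, B, AB} ✓
  AO → possible child types {O, A, B, AB} ✓
  BB → possible child types {B} ✗
  BO → possible child types {O, B} ✗
  OO → possible child types {O, B} ✗

AA, AB, AO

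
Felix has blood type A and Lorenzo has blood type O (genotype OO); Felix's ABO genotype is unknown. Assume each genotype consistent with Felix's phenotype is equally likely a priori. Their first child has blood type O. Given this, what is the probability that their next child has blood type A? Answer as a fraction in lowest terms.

1/2

Possible genotypes: Felix ∈ {AA, AO}; Lorenzo ∈ {OO}.
Weight each parental genotype pair by prior × P(type-O child):
  AO × OO: posterior weight 1; P(next child type A) = 1/2.
Weighted sum = 1/2.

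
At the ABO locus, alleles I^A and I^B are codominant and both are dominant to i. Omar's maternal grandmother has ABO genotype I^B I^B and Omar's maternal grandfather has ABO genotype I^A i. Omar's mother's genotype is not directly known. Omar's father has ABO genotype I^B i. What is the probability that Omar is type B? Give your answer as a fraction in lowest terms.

5/8

Omar's mother's ABO genotype from I^B I^B × I^A i: 1/2 I^A I^B, 1/2 I^B i.
Crossing each possibility with the father I^B i and summing P(type B): 1/2·1/2 + 1/2·3/4 = 5/8.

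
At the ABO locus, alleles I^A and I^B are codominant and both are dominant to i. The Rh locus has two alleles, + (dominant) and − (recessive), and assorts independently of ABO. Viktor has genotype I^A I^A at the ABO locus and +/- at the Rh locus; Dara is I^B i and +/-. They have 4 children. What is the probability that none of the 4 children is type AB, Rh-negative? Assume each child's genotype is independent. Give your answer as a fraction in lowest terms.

2401/4096

ABO cross I^A I^A × I^B i → 1/2 A, 1/2 AB.
Rh cross +/- × +/- → 3/4 Rh+, 1/4 Rh-; so P(type AB, Rh-negative) = 1/2 × 1/4 = 1/8 per child.
P(not type AB, Rh-negative) = 7/8 for one child; (7/8)^4 = 2401/4096.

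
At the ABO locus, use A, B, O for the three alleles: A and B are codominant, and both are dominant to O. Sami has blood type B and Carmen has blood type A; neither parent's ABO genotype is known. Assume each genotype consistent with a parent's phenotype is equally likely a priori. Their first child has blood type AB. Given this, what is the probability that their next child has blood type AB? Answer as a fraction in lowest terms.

25/36

Possible genotypes: Sami ∈ {BB, BO}; Carmen ∈ {AA, AO}.
Weight each parental genotype pair by prior × P(type-AB child):
  BB × AA: posterior weight 4/9; P(next child type AB) = 1.
  BB × AO: posterior weight 2/9; P(next child type AB) = 1/2.
  BO × AA: posterior weight 2/9; P(next child type AB) = 1/2.
  BO × AO: posterior weight 1/9; P(next child type AB) = 1/4.
Weighted sum = 25/36.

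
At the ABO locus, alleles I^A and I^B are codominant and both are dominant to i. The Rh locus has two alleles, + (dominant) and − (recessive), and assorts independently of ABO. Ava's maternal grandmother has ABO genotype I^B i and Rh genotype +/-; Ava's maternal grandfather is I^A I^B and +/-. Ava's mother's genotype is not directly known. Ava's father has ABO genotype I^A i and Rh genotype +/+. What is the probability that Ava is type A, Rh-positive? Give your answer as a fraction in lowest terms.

Ava's mother's ABO genotype from I^B i × I^A I^B: 1/4 I^A I^B, 1/4 I^A i, 1/4 I^B I^B, 1/4 I^B i.
Crossing each possibility with the father I^A i and summing P(type A): 1/4·1/2 + 1/4·3/4 + 1/4·0 + 1/4·1/4 = 3/8.
Similarly for Rh via the mother's Rh distribution: P(Rh+) = 1.
Independent loci: 3/8 × 1 = 3/8.

3/8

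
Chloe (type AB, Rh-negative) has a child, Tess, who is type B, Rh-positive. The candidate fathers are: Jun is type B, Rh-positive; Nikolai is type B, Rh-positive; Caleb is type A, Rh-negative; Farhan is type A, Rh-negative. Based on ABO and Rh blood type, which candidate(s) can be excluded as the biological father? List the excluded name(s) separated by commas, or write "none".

A candidate is excluded only if no genotype consistent with his phenotype could produce a type B, Rh-positive child with a type AB, Rh-negative mother.
Caleb (type A, Rh-): no genotype consistent with that phenotype can produce a type-B Rh+ child with a type-AB mother.
Farhan (type A, Rh-): no genotype consistent with that phenotype can produce a type-B Rh+ child with a type-AB mother.

Caleb, Farhan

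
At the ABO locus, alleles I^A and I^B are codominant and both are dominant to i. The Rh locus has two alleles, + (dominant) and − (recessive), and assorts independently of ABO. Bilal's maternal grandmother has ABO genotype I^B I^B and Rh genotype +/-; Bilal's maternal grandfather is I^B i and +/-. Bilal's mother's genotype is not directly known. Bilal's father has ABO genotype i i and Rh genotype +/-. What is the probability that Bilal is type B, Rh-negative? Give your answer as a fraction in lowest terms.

Bilal's mother's ABO genotype from I^B I^B × I^B i: 1/2 I^B I^B, 1/2 I^B i.
Crossing each possibility with the father i i and summing P(type B): 1/2·1 + 1/2·1/2 = 3/4.
Similarly for Rh via the mother's Rh distribution: P(Rh-) = 1/4.
Independent loci: 3/4 × 1/4 = 3/16.

3/16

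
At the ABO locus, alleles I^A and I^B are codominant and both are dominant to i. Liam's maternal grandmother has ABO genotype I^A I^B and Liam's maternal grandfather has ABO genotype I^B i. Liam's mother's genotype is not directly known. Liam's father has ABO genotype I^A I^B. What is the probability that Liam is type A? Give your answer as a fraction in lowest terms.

1/4

Liam's mother's ABO genotype from I^A I^B × I^B i: 1/4 I^A I^B, 1/4 I^A i, 1/4 I^B I^B, 1/4 I^B i.
Crossing each possibility with the father I^A I^B and summing P(type A): 1/4·1/4 + 1/4·1/2 + 1/4·0 + 1/4·1/4 = 1/4.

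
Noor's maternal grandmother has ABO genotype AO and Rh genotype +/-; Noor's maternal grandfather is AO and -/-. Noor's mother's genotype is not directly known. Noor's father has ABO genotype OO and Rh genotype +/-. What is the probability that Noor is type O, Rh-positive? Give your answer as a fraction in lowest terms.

Noor's mother's ABO genotype from AO × AO: 1/4 AA, 1/2 AO, 1/4 OO.
Crossing each possibility with the father OO and summing P(type O): 1/4·0 + 1/2·1/2 + 1/4·1 = 1/2.
Similarly for Rh via the mother's Rh distribution: P(Rh+) = 5/8.
Independent loci: 1/2 × 5/8 = 5/16.

5/16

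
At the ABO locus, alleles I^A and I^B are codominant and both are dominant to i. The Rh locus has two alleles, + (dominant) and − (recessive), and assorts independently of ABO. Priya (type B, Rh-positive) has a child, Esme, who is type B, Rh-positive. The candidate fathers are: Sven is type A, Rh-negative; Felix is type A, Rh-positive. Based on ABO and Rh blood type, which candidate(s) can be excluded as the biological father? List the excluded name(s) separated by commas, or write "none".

none

A candidate is excluded only if no genotype consistent with his phenotype could produce a type B, Rh-positive child with a type B, Rh-positive mother.
Every candidate has at least one consistent genotype combination, so none can be excluded.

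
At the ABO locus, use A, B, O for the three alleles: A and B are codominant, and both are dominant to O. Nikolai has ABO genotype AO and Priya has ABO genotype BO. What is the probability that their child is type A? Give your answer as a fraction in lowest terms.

ABO cross AO × BO → offspring phenotypes: 1/4 O, 1/4 A, 1/4 B, 1/4 AB.
So P(type A) = 1/4.

1/4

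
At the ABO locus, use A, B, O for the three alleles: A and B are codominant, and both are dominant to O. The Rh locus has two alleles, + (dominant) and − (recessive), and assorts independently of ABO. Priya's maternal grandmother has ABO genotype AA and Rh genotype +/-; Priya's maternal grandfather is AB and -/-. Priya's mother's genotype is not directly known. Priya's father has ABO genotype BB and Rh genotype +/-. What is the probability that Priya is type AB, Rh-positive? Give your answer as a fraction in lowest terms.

15/32

Priya's mother's ABO genotype from AA × AB: 1/2 AA, 1/2 AB.
Crossing each possibility with the father BB and summing P(type AB): 1/2·1 + 1/2·1/2 = 3/4.
Similarly for Rh via the mother's Rh distribution: P(Rh+) = 5/8.
Independent loci: 3/4 × 5/8 = 15/32.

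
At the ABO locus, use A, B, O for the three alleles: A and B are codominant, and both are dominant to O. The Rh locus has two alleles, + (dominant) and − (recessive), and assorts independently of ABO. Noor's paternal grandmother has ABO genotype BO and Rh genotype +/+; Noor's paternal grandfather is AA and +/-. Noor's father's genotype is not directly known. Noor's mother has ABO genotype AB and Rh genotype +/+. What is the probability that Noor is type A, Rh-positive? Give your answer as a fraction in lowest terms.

Noor's father's ABO genotype from BO × AA: 1/2 AB, 1/2 AO.
Crossing each possibility with the mother AB and summing P(type A): 1/2·1/4 + 1/2·1/2 = 3/8.
Similarly for Rh via the father's Rh distribution: P(Rh+) = 1.
Independent loci: 3/8 × 1 = 3/8.

3/8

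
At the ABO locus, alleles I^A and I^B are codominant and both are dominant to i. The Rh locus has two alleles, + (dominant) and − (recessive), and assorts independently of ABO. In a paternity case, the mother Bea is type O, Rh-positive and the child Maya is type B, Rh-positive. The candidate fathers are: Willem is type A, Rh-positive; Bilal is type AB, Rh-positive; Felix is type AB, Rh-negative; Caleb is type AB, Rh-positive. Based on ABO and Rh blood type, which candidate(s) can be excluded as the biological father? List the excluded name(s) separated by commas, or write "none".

A candidate is excluded only if no genotype consistent with his phenotype could produce a type B, Rh-positive child with a type O, Rh-positive mother.
Willem (type A, Rh+): no genotype consistent with that phenotype can produce a type-B Rh+ child with a type-O mother.

Willem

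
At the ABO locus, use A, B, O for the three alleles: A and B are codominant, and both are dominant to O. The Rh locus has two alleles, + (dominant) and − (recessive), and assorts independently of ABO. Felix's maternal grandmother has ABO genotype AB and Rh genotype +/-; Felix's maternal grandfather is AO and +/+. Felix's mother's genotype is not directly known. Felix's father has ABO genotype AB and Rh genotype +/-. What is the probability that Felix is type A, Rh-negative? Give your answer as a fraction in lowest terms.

Felix's mother's ABO genotype from AB × AO: 1/4 AA, 1/4 AB, 1/4 AO, 1/4 BO.
Crossing each possibility with the father AB and summing P(type A): 1/4·1/2 + 1/4·1/4 + 1/4·1/2 + 1/4·1/4 = 3/8.
Similarly for Rh via the mother's Rh distribution: P(Rh-) = 1/8.
Independent loci: 3/8 × 1/8 = 3/64.

3/64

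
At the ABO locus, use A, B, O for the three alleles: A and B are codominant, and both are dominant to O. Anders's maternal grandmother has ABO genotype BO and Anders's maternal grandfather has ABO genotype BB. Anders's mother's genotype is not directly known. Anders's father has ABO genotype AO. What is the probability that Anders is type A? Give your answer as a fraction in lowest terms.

1/8

Anders's mother's ABO genotype from BO × BB: 1/2 BB, 1/2 BO.
Crossing each possibility with the father AO and summing P(type A): 1/2·0 + 1/2·1/4 = 1/8.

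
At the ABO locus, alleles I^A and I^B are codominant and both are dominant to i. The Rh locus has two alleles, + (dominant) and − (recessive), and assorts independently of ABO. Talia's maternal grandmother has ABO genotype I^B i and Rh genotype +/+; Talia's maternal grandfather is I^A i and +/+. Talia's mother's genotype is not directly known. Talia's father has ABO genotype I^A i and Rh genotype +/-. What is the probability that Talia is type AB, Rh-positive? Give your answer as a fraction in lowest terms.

1/8

Talia's mother's ABO genotype from I^B i × I^A i: 1/4 I^A I^B, 1/4 I^A i, 1/4 I^B i, 1/4 i i.
Crossing each possibility with the father I^A i and summing P(type AB): 1/4·1/4 + 1/4·0 + 1/4·1/4 + 1/4·0 = 1/8.
Similarly for Rh via the mother's Rh distribution: P(Rh+) = 1.
Independent loci: 1/8 × 1 = 1/8.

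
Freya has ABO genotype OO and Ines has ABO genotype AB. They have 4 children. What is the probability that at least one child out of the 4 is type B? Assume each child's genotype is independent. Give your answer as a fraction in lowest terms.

15/16

ABO cross OO × AB → 1/2 A, 1/2 B.
So P(type B) = 1/2 per child.
P(none) = (1/2)^4 = 1/16; P(at least one) = 1 − 1/16 = 15/16.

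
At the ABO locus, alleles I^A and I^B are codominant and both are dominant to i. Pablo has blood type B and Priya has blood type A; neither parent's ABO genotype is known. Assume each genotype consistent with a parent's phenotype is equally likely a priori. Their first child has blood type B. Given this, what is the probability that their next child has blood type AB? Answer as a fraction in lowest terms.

5/12

Possible genotypes: Pablo ∈ {I^B I^B, I^B i}; Priya ∈ {I^A I^A, I^A i}.
Weight each parental genotype pair by prior × P(type-B child):
  I^B I^B × I^A i: posterior weight 2/3; P(next child type AB) = 1/2.
  I^B i × I^A i: posterior weight 1/3; P(next child type AB) = 1/4.
Weighted sum = 5/12.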